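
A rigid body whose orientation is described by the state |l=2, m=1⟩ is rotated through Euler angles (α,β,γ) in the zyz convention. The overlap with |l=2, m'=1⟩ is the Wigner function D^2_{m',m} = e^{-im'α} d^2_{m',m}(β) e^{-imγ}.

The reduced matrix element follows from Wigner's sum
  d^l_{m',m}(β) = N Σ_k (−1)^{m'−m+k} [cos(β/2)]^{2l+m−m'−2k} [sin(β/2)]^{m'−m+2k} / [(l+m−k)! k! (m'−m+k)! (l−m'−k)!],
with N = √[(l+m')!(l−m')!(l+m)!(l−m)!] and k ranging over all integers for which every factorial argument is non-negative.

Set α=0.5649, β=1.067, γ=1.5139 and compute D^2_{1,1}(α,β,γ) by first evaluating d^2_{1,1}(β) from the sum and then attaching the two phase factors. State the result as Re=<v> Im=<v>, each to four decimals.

Re=0.0124 Im=0.0223

First d^2_{1,1}(β=1.067), then the phase factors e^{-i(1)α} and e^{-i(1)γ}:
c=cos(1.067/2)=0.861032, s=sin(1.067/2)=0.508550; N=√[6·1·6·1]=6.000000
k∈{0,1} keeps every argument non-negative
  k=0: (−1)^0·6.0000/(6)·0.8610^4·0.5086^0 = +0.549640
  k=1: (−1)^1·6.0000/(2)·0.8610^2·0.5086^2 = -0.575212
d^2_{1,1}(1.067) = +0.549640 -0.575212 = -0.025572
D = (+0.844642-0.535331i)·(-0.025572)·(+0.056866-0.998382i) = +0.012439+0.022343i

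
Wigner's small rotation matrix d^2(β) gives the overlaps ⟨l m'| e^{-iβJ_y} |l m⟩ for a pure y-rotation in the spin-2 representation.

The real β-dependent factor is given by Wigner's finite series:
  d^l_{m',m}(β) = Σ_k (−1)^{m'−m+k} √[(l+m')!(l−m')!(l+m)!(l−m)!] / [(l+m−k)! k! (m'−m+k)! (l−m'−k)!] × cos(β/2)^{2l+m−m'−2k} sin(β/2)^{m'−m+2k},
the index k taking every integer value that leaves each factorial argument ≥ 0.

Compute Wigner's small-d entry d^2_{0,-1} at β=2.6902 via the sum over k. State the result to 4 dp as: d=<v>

d=0.4807

d^2_{0,-1}(β=2.6902) via Wigner's sum:
Half-angle: c=0.223785, s=0.974639. N=√(2·2·1·6)=4.898979
k: max(0,(-1)−(0))=0 … min(2+(-1),2−(0))=1
  k=0: (−1)^1·4.8990/(2)·0.2238^3·0.9746^1 = -0.026755
  k=1: (−1)^2·4.8990/(2)·0.2238^1·0.9746^3 = +0.507502
d^2_{0,-1}(2.6902) = -0.026755 +0.507502 = +0.480746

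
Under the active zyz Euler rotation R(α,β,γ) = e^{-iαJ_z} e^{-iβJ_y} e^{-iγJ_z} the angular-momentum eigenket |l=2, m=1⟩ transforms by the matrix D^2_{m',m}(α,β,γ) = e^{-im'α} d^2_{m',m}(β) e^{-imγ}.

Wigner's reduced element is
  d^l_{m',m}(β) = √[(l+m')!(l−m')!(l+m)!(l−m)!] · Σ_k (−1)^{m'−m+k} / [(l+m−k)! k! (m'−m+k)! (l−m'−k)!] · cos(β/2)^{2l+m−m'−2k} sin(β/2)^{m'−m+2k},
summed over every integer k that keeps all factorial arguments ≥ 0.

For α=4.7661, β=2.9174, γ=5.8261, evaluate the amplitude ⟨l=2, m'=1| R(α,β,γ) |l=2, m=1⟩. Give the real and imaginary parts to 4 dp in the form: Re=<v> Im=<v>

Split into d^2_{1,1}(β=2.9174) × two z-phases.
Half-angle: c=0.111862, s=0.993724. N=√(6·1·6·1)=6.000000
k: max(0,(1)−(1))=0 … min(2+(1),2−(1))=1
  k=0: (−1)^0·6.0000/(6)·0.1119^4·0.9937^0 = +0.000157
  k=1: (−1)^1·6.0000/(2)·0.1119^2·0.9937^2 = -0.037069
d^2_{1,1}(2.9174) = +0.000157 -0.037069 = -0.036913
D = (+0.053685+0.998558i)·(-0.036913)·(+0.897343+0.441335i) = +0.014489-0.033950i

Re=0.0145 Im=-0.0340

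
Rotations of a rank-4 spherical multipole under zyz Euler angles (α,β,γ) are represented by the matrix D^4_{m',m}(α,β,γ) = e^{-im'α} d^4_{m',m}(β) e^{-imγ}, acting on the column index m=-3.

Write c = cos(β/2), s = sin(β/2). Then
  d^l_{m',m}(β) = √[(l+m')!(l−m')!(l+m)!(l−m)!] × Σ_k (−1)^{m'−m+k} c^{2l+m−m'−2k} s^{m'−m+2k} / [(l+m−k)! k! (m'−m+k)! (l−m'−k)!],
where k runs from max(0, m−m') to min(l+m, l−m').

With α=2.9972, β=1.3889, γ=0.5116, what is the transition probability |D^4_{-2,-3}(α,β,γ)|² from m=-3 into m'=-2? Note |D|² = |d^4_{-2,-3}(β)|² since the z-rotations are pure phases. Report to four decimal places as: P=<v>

Split into d^4_{-2,-3}(β=1.3889) × two z-phases.
With c≡cos(β/2)=0.768406 and s≡sin(β/2)=0.639963, N=[2·720·1·5040]^{1/2}=2693.993318
k∈{0,1} keeps every argument non-negative
  k=0: (−1)^1·2693.9933/(720)·0.7684^7·0.6400^1 = -0.378751
  k=1: (−1)^2·2693.9933/(240)·0.7684^5·0.6400^3 = +0.788139
d^4_{-2,-3}(1.3889) = -0.378751 +0.788139 = +0.409389
|D^4_{-2,-3}|² = |d^4_{-2,-3}(β)|² = (+0.409389)² = 0.167599 (the z-rotation phases have unit modulus)

P=0.1676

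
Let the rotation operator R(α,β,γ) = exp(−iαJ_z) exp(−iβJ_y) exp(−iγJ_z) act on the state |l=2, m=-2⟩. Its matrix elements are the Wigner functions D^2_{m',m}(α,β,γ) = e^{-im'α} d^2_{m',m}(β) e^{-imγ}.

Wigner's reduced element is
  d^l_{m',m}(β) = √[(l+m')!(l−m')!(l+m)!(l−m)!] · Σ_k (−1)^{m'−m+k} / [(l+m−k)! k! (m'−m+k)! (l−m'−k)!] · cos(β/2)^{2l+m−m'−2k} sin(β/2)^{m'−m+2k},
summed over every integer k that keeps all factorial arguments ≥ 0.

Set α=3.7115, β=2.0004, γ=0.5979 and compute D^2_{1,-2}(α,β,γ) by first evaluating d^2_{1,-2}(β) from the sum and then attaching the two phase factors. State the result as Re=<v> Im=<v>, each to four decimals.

Split into d^2_{1,-2}(β=2.0004) × two z-phases.
Half-angle: c=0.540134, s=0.841579. N=√(6·1·1·24)=12.000000
The bounds max(0,m−m')=0 and min(l+m,l−m')=0 give 1 term
  k=0: (−1)^3·12.0000/(6)·0.5401^1·0.8416^3 = -0.643897
d^2_{1,-2}(2.0004) = -0.643897
Attach z-rotation phases: D = e^{-i(1)(3.7115)}·(-0.643897)·e^{-i(-2)(0.5979)} = +0.521840+0.377208i

Re=0.5218 Im=0.3772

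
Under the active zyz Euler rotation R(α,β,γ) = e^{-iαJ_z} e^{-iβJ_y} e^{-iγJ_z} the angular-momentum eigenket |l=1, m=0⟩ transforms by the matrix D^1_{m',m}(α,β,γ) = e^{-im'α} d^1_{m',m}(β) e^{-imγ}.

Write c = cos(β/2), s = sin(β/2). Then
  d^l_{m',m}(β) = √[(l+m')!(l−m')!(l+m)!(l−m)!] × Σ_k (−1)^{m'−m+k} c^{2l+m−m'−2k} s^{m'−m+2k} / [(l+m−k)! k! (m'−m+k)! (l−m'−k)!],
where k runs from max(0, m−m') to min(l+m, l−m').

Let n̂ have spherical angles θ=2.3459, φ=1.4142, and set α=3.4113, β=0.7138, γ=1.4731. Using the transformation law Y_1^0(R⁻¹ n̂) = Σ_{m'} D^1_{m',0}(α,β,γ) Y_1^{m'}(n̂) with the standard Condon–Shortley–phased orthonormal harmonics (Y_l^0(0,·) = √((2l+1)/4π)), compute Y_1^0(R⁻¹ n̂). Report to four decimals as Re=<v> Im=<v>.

Re=-0.3529 Im=0.0000

Need the full column D^1_{m',0} for m'=−1..1 at α=3.4113, β=0.7138, γ=1.4731.
cos(β/2)=0.936984, sin(β/2)=0.349371
d^1_{-1,0}: single k=1 term ⇒ +0.462950;  D = -0.446214-0.123353i
d^1_{0,0}: k∈[0..1] ⇒ +0.877940 -0.122060 = +0.755879;  D = +0.755879+0.000000i
d^1_{1,0}: single k=0 term ⇒ -0.462950;  D = +0.446214-0.123353i
Y_1^{m'}(θ=2.3459,φ=1.4142) and Σ D·Y over m':
  (-0.4462-0.1234i)·(+0.0385-0.2438i)  (+0.7559+0.0000i)·(-0.3419+0.0000i)  (+0.4462-0.1234i)·(-0.0385-0.2438i)
Y_1^0(R⁻¹ n̂) = -0.352943+0.000000i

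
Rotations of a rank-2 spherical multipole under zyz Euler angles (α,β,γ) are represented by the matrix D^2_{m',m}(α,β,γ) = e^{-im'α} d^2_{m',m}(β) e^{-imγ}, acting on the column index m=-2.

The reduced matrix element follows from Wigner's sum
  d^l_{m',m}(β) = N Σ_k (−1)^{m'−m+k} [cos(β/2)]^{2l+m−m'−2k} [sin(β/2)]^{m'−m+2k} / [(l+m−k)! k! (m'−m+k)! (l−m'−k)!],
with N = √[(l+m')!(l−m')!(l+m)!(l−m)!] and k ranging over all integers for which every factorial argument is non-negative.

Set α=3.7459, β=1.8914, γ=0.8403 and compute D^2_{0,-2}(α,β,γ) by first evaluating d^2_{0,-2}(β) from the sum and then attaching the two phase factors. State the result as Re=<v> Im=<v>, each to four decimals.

D^2_{0,-2}(3.7459,1.8914,0.8403) = e^{-i·0·3.7459}·d^2_{0,-2}(1.8914)·e^{-i·-2·0.8403}. Compute d first:
With c≡cos(β/2)=0.585175 and s≡sin(β/2)=0.810907, N=[2·2·1·24]^{1/2}=9.797959
The bounds max(0,m−m')=0 and min(l+m,l−m')=0 give 1 term
  k=0: (−1)^2·9.7980/(4)·0.5852^2·0.8109^2 = +0.551556
d^2_{0,-2}(1.8914) = +0.551556
Phases: e^{-i·(0)·3.7459}=+1.000000+0.000000i, e^{-i·(-2)·0.8403}=-0.109583+0.993978i ⇒ D=-0.060441+0.548234i

Re=-0.0604 Im=0.5482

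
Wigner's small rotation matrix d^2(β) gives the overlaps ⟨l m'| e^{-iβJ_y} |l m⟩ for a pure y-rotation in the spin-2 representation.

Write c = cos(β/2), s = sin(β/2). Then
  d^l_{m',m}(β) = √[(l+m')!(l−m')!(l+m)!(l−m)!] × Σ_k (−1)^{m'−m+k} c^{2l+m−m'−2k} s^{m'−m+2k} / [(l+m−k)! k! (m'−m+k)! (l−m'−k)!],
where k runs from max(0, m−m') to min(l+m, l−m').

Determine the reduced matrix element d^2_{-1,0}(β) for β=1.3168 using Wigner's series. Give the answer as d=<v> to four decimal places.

d^2_{-1,0}(β=1.3168) via Wigner's sum:
Half-angle: c=0.790972, s=0.611852. N=√(1·6·2·2)=4.898979
k: max(0,(0)−(-1))=1 … min(2+(0),2−(-1))=2
  k=1: (−1)^0·4.8990/(2)·0.7910^3·0.6119^1 = +0.741662
  k=2: (−1)^1·4.8990/(2)·0.7910^1·0.6119^3 = -0.443789
d^2_{-1,0}(1.3168) = +0.741662 -0.443789 = +0.297873

d=0.2979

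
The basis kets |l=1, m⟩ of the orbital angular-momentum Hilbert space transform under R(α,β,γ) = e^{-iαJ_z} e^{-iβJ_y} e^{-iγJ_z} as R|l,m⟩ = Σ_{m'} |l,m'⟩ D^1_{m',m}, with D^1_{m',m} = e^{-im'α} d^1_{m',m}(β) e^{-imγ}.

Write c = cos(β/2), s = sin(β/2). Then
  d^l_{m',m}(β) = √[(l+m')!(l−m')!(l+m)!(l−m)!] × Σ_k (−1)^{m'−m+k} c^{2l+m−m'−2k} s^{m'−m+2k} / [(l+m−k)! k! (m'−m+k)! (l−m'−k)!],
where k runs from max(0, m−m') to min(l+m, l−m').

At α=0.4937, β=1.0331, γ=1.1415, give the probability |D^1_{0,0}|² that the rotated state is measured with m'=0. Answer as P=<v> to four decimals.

D^1_{0,0}(0.4937,1.0331,1.1415) = e^{-i·0·0.4937}·d^1_{0,0}(1.0331)·e^{-i·0·1.1415}. Compute d first:
Half-angle: c=0.869528, s=0.493883. N=√(1·1·1·1)=1.000000
The bounds max(0,m−m')=0 and min(l+m,l−m')=1 give 2 terms
  k=0: (−1)^0·1.0000/(1)·0.8695^2·0.4939^0 = +0.756079
  k=1: (−1)^1·1.0000/(1)·0.8695^0·0.4939^2 = -0.243921
d^1_{0,0}(1.0331) = +0.756079 -0.243921 = +0.512159
|D^1_{0,0}|² = |d^1_{0,0}(β)|² = (+0.512159)² = 0.262307 (the z-rotation phases have unit modulus)

P=0.2623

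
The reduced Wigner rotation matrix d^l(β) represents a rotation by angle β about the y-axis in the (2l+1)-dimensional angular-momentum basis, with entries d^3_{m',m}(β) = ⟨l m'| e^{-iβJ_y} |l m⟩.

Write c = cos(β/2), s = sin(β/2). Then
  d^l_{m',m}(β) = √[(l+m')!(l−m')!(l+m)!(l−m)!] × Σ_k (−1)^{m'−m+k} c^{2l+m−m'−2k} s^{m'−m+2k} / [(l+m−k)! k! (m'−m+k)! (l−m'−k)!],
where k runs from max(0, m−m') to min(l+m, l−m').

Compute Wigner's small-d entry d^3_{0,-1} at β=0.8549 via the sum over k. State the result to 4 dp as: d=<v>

d^3_{0,-1}(β=0.8549) via Wigner's sum:
Half-angle: c=0.910026, s=0.414552. N=√(6·6·2·24)=41.569219
The bounds max(0,m−m')=0 and min(l+m,l−m')=2 give 3 terms
  k=0: (−1)^1·41.5692/(12)·0.9100^5·0.4146^1 = -0.896268
  k=1: (−1)^2·41.5692/(4)·0.9100^3·0.4146^3 = +0.557967
  k=2: (−1)^3·41.5692/(12)·0.9100^1·0.4146^5 = -0.038596
d^3_{0,-1}(0.8549) = -0.896268 +0.557967 -0.038596 = -0.376896

d=-0.3769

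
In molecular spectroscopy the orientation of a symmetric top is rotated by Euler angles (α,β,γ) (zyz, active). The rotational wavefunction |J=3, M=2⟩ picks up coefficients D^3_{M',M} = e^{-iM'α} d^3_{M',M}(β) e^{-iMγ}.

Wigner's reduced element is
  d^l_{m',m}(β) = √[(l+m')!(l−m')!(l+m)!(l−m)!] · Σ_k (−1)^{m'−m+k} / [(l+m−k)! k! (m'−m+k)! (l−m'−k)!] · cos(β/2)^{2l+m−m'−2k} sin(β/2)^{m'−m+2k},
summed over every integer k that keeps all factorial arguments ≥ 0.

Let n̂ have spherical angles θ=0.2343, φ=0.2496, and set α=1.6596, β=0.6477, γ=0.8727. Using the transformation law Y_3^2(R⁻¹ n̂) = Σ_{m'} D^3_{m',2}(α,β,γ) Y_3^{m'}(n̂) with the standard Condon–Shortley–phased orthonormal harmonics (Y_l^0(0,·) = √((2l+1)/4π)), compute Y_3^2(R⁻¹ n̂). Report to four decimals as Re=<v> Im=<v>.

Re=0.1686 Im=-0.2434

Need the full column D^3_{m',2} for m'=−3..3 at α=1.6596, β=0.6477, γ=0.8727.
cos(β/2)=0.948017, sin(β/2)=0.318219
d^3_{-3,2}: single k=5 term ⇒ +0.007577;  D = -0.007546-0.000695i
d^3_{-2,2}: k∈[4..5] ⇒ +0.046079 -0.001038 = +0.045041;  D = -0.000135+0.045041i
d^3_{-1,2}: k∈[3..4] ⇒ +0.173643 -0.009782 = +0.163860;  D = +0.163257-0.014042i
d^3_{0,2}: k∈[2..3] ⇒ +0.447999 -0.050477 = +0.397522;  D = -0.069057-0.391478i
d^3_{1,2}: k∈[1..2] ⇒ +0.770561 -0.173643 = +0.596919;  D = -0.576330+0.155421i
d^3_{2,2}: k∈[0..1] ⇒ +0.725935 -0.408965 = +0.316969;  D = +0.109346+0.297511i
d^3_{3,2}: single k=0 term ⇒ -0.596874;  D = -0.539765+0.254780i
Y_3^{m'}(θ=0.2343,φ=0.2496) and Σ D·Y over m':
  (-0.0075-0.0007i)·(+0.0038-0.0036i)  (-0.0001+0.0450i)·(+0.0470-0.0256i)  (+0.1633-0.0140i)·(+0.2712-0.0691i)  (-0.0691-0.3915i)·(+0.6281+0.0000i)  (-0.5763+0.1554i)·(-0.2712-0.0691i)  (+0.1093+0.2975i)·(+0.0470+0.0256i)  (-0.5398+0.2548i)·(-0.0038-0.0036i)
Y_3^2(R⁻¹ n̂) = +0.168594-0.243415i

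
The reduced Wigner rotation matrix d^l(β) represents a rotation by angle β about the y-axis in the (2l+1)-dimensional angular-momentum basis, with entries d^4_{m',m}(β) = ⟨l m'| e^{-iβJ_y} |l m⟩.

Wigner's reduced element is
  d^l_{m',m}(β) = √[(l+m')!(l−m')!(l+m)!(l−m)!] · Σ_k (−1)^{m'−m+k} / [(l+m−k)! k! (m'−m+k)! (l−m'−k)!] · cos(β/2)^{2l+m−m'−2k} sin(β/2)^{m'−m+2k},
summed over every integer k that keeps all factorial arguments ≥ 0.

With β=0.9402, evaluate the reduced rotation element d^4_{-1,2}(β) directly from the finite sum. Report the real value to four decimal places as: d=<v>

d=0.4684

d^4_{-1,2}(β=0.9402) via Wigner's sum:
c=cos(0.9402/2)=0.891523, s=sin(0.9402/2)=0.452975; N=√[6·120·720·2]=1018.233765
Admissible k: 3..5 (factorial args all ≥0)
  k=3: (−1)^0·1018.2338/(72)·0.8915^5·0.4530^3 = +0.740290
  k=4: (−1)^1·1018.2338/(48)·0.8915^3·0.4530^5 = -0.286667
  k=5: (−1)^2·1018.2338/(240)·0.8915^1·0.4530^7 = +0.014801
d^4_{-1,2}(0.9402) = +0.740290 -0.286667 +0.014801 = +0.468424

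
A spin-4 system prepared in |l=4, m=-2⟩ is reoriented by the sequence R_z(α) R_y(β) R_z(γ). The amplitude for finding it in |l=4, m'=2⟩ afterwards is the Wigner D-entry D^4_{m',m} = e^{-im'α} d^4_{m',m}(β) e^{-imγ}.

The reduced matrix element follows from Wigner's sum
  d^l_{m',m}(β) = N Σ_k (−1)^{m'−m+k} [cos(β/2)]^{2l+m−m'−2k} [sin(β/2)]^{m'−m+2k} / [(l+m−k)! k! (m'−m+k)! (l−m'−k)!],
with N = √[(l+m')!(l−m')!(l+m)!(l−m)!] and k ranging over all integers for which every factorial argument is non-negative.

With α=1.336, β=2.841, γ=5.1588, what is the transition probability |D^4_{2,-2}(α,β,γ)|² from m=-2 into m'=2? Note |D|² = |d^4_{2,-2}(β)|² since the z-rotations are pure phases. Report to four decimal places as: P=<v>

P=0.4478

First d^4_{2,-2}(β=2.841), then the phase factors e^{-i(2)α} and e^{-i(-2)γ}:
With c≡cos(β/2)=0.149731 and s≡sin(β/2)=0.988727, N=[720·2·2·720]^{1/2}=1440.000000
The bounds max(0,m−m')=0 and min(l+m,l−m')=2 give 3 terms
  k=0: (−1)^4·1440.0000/(96)·0.1497^4·0.9887^4 = +0.007205
  k=1: (−1)^5·1440.0000/(120)·0.1497^2·0.9887^6 = -0.251341
  k=2: (−1)^6·1440.0000/(1440)·0.1497^0·0.9887^8 = +0.913293
d^4_{2,-2}(2.841) = +0.007205 -0.251341 +0.913293 = +0.669158
|D^4_{2,-2}|² = |d^4_{2,-2}(β)|² = (+0.669158)² = 0.447772 (the z-rotation phases have unit modulus)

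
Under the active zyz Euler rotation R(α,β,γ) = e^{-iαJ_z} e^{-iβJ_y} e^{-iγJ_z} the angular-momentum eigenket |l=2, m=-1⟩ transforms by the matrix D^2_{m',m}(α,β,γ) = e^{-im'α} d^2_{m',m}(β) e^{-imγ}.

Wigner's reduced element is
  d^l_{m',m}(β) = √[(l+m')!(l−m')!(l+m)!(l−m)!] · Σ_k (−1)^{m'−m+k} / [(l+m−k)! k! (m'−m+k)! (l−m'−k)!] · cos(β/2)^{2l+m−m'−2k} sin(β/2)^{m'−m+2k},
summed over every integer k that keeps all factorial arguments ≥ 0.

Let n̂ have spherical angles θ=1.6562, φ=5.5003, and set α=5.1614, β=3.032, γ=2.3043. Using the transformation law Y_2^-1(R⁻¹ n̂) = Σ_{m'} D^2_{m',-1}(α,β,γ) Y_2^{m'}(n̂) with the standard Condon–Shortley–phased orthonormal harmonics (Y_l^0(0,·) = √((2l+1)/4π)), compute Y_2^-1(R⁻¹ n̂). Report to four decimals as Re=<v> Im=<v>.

Need the full column D^2_{m',-1} for m'=−2..2 at α=5.1614, β=3.032, γ=2.3043.
cos(β/2)=0.054769, sin(β/2)=0.998499
d^2_{-2,-1}: single k=1 term ⇒ +0.000328;  D = +0.000327+0.000020i
d^2_{-1,-1}: k∈[0..1] ⇒ +0.000009 -0.008972 = -0.008963;  D = -0.003393-0.008296i
d^2_{0,-1}: k∈[0..1] ⇒ -0.000402 +0.133553 = +0.133151;  D = -0.089141+0.098909i
d^2_{1,-1}: k∈[0..1] ⇒ +0.008972 -0.994010 = -0.985038;  D = +0.945443+0.276471i
d^2_{2,-1}: single k=0 term ⇒ -0.109045;  D = +0.017859+0.107573i
Y_2^{m'}(θ=1.6562,φ=5.5003) and Σ D·Y over m':
  (+0.0003+0.0000i)·(+0.0019+0.3835i)  (-0.0034-0.0083i)·(-0.0465-0.0463i)  (-0.0891+0.0989i)·(-0.3085+0.0000i)  (+0.9454+0.2765i)·(+0.0465-0.0463i)  (+0.0179+0.1076i)·(+0.0019-0.3835i)
Y_2^-1(R⁻¹ n̂) = +0.125360-0.067402i

Re=0.1254 Im=-0.0674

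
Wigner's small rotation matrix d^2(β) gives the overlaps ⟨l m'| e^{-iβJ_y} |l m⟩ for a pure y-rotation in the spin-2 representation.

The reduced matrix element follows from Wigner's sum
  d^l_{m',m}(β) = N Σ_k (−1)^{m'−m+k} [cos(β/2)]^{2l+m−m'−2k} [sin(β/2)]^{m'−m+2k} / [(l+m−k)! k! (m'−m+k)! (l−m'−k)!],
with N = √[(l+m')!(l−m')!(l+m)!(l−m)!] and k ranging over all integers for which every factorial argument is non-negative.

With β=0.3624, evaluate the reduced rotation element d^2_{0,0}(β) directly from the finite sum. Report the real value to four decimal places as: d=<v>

d=0.8115

d^2_{0,0}(β=0.3624) via Wigner's sum:
c=cos(0.3624/2)=0.983628, s=sin(0.3624/2)=0.180210; N=√[2·2·2·2]=4.000000
k∈{0,1,2} keeps every argument non-negative
  k=0: (−1)^0·4.0000/(4)·0.9836^4·0.1802^0 = +0.936103
  k=1: (−1)^1·4.0000/(1)·0.9836^2·0.1802^2 = -0.125684
  k=2: (−1)^2·4.0000/(4)·0.9836^0·0.1802^4 = +0.001055
d^2_{0,0}(0.3624) = +0.936103 -0.125684 +0.001055 = +0.811474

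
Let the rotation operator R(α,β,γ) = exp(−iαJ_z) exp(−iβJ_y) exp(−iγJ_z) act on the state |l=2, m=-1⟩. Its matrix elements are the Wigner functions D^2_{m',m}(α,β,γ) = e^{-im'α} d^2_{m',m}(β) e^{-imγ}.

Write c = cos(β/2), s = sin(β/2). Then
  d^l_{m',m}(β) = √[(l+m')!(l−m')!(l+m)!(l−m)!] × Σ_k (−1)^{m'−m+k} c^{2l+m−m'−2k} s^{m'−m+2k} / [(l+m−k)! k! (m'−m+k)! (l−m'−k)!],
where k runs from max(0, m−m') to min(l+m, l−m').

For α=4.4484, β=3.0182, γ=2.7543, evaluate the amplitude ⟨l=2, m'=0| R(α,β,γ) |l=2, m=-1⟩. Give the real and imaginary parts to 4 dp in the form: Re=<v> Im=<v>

First d^2_{0,-1}(β=3.0182), then the phase factors e^{-i(0)α} and e^{-i(-1)γ}:
Half-angle: c=0.061657, s=0.998097. N=√(2·2·1·6)=4.898979
The bounds max(0,m−m')=0 and min(l+m,l−m')=1 give 2 terms
  k=0: (−1)^1·4.8990/(2)·0.0617^3·0.9981^1 = -0.000573
  k=1: (−1)^2·4.8990/(2)·0.0617^1·0.9981^3 = +0.150168
d^2_{0,-1}(3.0182) = -0.000573 +0.150168 = +0.149595
D = (+1.000000+0.000000i)·(+0.149595)·(-0.925935+0.377683i) = -0.138515+0.056500i

Re=-0.1385 Im=0.0565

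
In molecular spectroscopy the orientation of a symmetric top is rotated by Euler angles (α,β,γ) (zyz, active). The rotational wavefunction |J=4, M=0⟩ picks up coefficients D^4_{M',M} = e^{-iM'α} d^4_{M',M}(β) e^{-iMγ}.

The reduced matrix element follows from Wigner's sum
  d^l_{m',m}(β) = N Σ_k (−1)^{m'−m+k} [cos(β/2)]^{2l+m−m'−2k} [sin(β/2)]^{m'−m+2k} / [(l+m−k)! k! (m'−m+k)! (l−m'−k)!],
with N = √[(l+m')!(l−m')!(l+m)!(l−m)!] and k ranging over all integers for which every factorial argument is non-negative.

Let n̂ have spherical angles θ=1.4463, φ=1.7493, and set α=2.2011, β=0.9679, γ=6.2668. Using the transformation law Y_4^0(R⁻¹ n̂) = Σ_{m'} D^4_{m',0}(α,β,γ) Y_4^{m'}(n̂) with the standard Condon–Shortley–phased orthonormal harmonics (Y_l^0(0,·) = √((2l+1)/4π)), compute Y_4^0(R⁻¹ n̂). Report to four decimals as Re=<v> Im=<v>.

Re=-0.1825 Im=0.0000

Need the full column D^4_{m',0} for m'=−4..4 at α=2.2011, β=0.9679, γ=6.2668.
cos(β/2)=0.885164, sin(β/2)=0.465279
d^4_{-4,0}: single k=4 term ⇒ +0.240712;  D = -0.195858+0.139936i
d^4_{-3,0}: k∈[3..4] ⇒ +0.647625 -0.178938 = +0.468687;  D = +0.444877+0.147484i
d^4_{-2,0}: k∈[2..4] ⇒ +0.987850 -0.727846 +0.075414 = +0.335418;  D = -0.102382-0.319410i
d^4_{-1,0}: k∈[1..4] ⇒ +0.885921 -1.468675 +0.405794 -0.018687 = -0.195648;  D = +0.115313-0.158054i
d^4_{0,0}: k∈[0..4] ⇒ +0.376869 -1.666056 +1.035743 -0.127189 +0.002196 = -0.378437;  D = -0.378437+0.000000i
d^4_{1,0}: k∈[0..3] ⇒ -0.885921 +1.468675 -0.405794 +0.018687 = +0.195648;  D = -0.115313-0.158054i
d^4_{2,0}: k∈[0..2] ⇒ +0.987850 -0.727846 +0.075414 = +0.335418;  D = -0.102382+0.319410i
d^4_{3,0}: k∈[0..1] ⇒ -0.647625 +0.178938 = -0.468687;  D = -0.444877+0.147484i
d^4_{4,0}: single k=0 term ⇒ +0.240712;  D = -0.195858-0.139936i
Y_4^{m'}(θ=1.4463,φ=1.7493) and Σ D·Y over m':
  (-0.1959+0.1399i)·(+0.3242-0.2809i)  (+0.4449+0.1475i)·(+0.0775+0.1306i)  (-0.1024-0.3194i)·(+0.2753-0.1027i)  (+0.1153-0.1581i)·(+0.0299+0.1659i)  (-0.3784+0.0000i)·(+0.2693+0.0000i)  (-0.1153-0.1581i)·(-0.0299+0.1659i)  (-0.1024+0.3194i)·(+0.2753+0.1027i)  (-0.4449+0.1475i)·(-0.0775+0.1306i)  (-0.1959-0.1399i)·(+0.3242+0.2809i)
Y_4^0(R⁻¹ n̂) = -0.182479+0.000000i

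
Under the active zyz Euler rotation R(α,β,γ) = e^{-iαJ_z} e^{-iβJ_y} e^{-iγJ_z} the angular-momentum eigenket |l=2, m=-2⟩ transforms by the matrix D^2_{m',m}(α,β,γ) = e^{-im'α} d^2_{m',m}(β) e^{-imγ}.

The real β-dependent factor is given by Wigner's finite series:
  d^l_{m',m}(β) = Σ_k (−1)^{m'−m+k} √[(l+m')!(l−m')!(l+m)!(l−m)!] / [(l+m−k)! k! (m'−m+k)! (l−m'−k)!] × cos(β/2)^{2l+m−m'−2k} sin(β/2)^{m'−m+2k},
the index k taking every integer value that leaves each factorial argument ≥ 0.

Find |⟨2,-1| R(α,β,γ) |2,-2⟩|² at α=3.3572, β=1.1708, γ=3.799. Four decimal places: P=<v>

D^2_{-1,-2}(3.3572,1.1708,3.799) = e^{-i·-1·3.3572}·d^2_{-1,-2}(1.1708)·e^{-i·-2·3.799}. Compute d first:
c=cos(1.1708/2)=0.833491, s=sin(1.1708/2)=0.552533; N=√[1·6·1·24]=12.000000
The bounds max(0,m−m')=0 and min(l+m,l−m')=0 give 1 term
  k=0: (−1)^1·12.0000/(6)·0.8335^3·0.5525^1 = -0.639869
d^2_{-1,-2}(1.1708) = -0.639869
|D^2_{-1,-2}|² = |d^2_{-1,-2}(β)|² = (-0.639869)² = 0.409432 (the z-rotation phases have unit modulus)

P=0.4094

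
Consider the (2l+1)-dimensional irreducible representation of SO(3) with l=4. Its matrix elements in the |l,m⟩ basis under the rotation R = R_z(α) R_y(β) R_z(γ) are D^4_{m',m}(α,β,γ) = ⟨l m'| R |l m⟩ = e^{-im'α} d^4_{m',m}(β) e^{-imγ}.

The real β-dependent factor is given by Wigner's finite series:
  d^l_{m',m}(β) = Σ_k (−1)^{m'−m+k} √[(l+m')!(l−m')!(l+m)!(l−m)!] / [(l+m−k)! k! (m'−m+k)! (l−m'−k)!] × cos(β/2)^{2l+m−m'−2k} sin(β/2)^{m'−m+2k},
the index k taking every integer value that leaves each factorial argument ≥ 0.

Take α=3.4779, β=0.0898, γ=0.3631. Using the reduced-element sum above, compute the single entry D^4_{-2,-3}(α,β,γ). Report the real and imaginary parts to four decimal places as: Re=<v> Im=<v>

Split into d^4_{-2,-3}(β=0.0898) × two z-phases.
Half-angle: c=0.998992, s=0.044885. N=√(2·720·1·5040)=2693.993318
k: max(0,(-3)−(-2))=0 … min(4+(-3),4−(-2))=1
  k=0: (−1)^1·2693.9933/(720)·0.9990^7·0.0449^1 = -0.166763
  k=1: (−1)^2·2693.9933/(240)·0.9990^5·0.0449^3 = +0.001010
d^4_{-2,-3}(0.0898) = -0.166763 +0.001010 = -0.165753
Attach z-rotation phases: D = e^{-i(-2)(3.4779)}·(-0.165753)·e^{-i(-3)(0.3631)} = +0.031486-0.162735i

Re=0.0315 Im=-0.1627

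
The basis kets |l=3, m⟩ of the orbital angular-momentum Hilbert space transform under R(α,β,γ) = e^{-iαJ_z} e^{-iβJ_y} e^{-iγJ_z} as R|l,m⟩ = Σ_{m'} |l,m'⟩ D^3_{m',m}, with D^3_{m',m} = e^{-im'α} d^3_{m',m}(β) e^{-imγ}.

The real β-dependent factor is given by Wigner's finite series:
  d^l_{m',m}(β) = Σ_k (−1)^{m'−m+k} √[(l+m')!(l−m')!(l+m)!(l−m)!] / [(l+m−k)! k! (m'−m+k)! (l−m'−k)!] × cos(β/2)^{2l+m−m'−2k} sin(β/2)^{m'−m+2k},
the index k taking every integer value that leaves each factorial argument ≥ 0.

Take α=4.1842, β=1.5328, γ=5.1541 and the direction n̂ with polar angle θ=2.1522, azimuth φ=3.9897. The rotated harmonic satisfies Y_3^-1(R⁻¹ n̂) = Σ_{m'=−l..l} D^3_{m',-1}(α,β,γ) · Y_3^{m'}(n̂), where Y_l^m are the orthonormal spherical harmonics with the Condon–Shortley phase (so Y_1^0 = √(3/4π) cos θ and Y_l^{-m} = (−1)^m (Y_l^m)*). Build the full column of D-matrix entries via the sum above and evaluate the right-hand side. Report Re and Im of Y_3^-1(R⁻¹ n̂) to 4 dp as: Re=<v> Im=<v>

Need the full column D^3_{m',-1} for m'=−3..3 at α=4.1842, β=1.5328, γ=5.1541.
cos(β/2)=0.720412, sin(β/2)=0.693546
d^3_{-3,-1}: single k=2 term ⇒ +0.501788;  D = +0.208241-0.456538i
d^3_{-2,-1}: k∈[1..2] ⇒ +0.425579 -0.788859 = -0.363280;  D = -0.209498-0.296787i
d^3_{-1,-1}: k∈[0..2] ⇒ +0.139793 -1.036489 +0.720468 = -0.176228;  D = +0.175569-0.015221i
d^3_{0,-1}: k∈[0..2] ⇒ -0.466199 +1.296227 -0.400450 = +0.429578;  D = +0.183639-0.388348i
d^3_{1,-1}: k∈[0..2] ⇒ +0.777367 -0.960625 +0.111289 = -0.071969;  D = -0.040690-0.059362i
d^3_{2,-1}: k∈[0..1] ⇒ -0.788859 +0.365560 = -0.423299;  D = +0.422181-0.030750i
d^3_{3,-1}: single k=0 term ⇒ +0.465060;  D = +0.204578-0.417647i
Y_3^{m'}(θ=2.1522,φ=3.9897) and Σ D·Y over m':
  (+0.2082-0.4565i)·(+0.2013+0.1369i)  (-0.2095-0.2968i)·(+0.0490+0.3889i)  (+0.1756-0.0152i)·(-0.0908+0.1029i)  (+0.1836-0.3883i)·(+0.3058+0.0000i)  (-0.0407-0.0594i)·(+0.0908+0.1029i)  (+0.4222-0.0307i)·(+0.0490-0.3889i)  (+0.2046-0.4176i)·(-0.2013+0.1369i)
Y_3^-1(R⁻¹ n̂) = +0.278542-0.321886i

Re=0.2785 Im=-0.3219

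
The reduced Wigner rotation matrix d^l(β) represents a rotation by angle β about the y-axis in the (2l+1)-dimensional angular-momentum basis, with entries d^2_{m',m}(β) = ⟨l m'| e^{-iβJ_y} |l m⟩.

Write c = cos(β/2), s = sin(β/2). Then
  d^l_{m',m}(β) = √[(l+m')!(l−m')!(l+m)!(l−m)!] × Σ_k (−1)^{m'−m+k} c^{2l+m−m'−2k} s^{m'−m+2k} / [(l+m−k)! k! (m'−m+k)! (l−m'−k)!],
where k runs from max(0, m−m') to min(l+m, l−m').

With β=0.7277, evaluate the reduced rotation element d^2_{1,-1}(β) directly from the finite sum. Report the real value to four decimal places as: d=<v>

d^2_{1,-1}(β=0.7277) via Wigner's sum:
With c≡cos(β/2)=0.934534 and s≡sin(β/2)=0.355875, N=[6·1·1·6]^{1/2}=6.000000
k: max(0,(-1)−(1))=0 … min(2+(-1),2−(1))=1
  k=0: (−1)^2·6.0000/(2)·0.9345^2·0.3559^2 = +0.331822
  k=1: (−1)^3·6.0000/(6)·0.9345^0·0.3559^4 = -0.016039
d^2_{1,-1}(0.7277) = +0.331822 -0.016039 = +0.315783

d=0.3158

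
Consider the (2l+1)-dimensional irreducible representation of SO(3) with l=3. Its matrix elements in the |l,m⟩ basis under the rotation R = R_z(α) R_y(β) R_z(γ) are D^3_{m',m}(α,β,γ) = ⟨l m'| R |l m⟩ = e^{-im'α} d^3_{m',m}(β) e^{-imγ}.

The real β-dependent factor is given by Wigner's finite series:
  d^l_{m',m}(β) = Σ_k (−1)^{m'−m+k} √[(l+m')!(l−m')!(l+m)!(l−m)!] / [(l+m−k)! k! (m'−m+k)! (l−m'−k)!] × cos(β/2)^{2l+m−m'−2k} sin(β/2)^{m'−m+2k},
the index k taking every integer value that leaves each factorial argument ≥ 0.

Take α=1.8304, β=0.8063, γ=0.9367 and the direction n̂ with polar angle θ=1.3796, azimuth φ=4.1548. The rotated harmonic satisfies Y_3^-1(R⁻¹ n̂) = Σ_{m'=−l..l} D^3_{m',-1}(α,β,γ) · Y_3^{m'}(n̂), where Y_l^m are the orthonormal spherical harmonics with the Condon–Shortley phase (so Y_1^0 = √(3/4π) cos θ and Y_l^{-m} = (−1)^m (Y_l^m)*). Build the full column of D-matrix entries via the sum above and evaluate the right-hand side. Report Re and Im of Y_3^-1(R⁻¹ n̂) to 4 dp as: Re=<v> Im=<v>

Re=-0.0267 Im=0.1104

Need the full column D^3_{m',-1} for m'=−3..3 at α=1.8304, β=0.8063, γ=0.9367.
cos(β/2)=0.919830, sin(β/2)=0.392318
d^3_{-3,-1}: single k=2 term ⇒ +0.426728;  D = +0.422268+0.061539i
d^3_{-2,-1}: k∈[1..2] ⇒ +0.816912 -0.297212 = +0.519700;  D = -0.059577-0.516274i
d^3_{-1,-1}: k∈[0..2] ⇒ +0.605682 -0.881446 +0.120259 = -0.155505;  D = +0.144727-0.056884i
d^3_{0,-1}: k∈[0..2] ⇒ -0.894882 +0.488369 -0.029613 = -0.436127;  D = -0.258383-0.351347i
d^3_{1,-1}: k∈[0..2] ⇒ +0.661085 -0.160345 +0.003646 = +0.504385;  D = +0.316014-0.393115i
d^3_{2,-1}: k∈[0..1] ⇒ -0.297212 +0.027033 = -0.270179;  D = +0.246973+0.109549i
d^3_{3,-1}: single k=0 term ⇒ +0.077627;  D = -0.012206+0.076661i
Y_3^{m'}(θ=1.3796,φ=4.1548) and Σ D·Y over m':
  (+0.4223+0.0615i)·(+0.3928+0.0402i)  (-0.0596-0.5163i)·(-0.0824-0.1681i)  (+0.1447-0.0569i)·(+0.1376-0.2206i)  (-0.2584-0.3513i)·(-0.1999+0.0000i)  (+0.3160-0.3931i)·(-0.1376-0.2206i)  (+0.2470+0.1095i)·(-0.0824+0.1681i)  (-0.0122+0.0767i)·(-0.3928+0.0402i)
Y_3^-1(R⁻¹ n̂) = -0.026722+0.110434i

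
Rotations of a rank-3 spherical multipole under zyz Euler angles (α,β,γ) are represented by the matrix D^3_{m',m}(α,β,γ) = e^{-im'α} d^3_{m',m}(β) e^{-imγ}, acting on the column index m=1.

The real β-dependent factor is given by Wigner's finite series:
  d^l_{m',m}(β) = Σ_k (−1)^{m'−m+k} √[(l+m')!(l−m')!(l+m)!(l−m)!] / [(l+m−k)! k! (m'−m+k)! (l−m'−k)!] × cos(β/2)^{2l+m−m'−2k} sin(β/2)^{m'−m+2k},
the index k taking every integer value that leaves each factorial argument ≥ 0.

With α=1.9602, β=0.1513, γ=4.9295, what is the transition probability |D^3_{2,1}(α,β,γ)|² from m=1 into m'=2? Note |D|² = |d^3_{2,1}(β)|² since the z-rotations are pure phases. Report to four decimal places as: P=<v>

D^3_{2,1}(1.9602,0.1513,4.9295) = e^{-i·2·1.9602}·d^3_{2,1}(0.1513)·e^{-i·1·4.9295}. Compute d first:
Half-angle: c=0.997140, s=0.075578. N=√(120·1·24·2)=75.894664
k∈{0,1} keeps every argument non-negative
  k=0: (−1)^1·75.8947/(24)·0.9971^5·0.0756^1 = -0.235600
  k=1: (−1)^2·75.8947/(12)·0.9971^3·0.0756^3 = +0.002707
d^3_{2,1}(0.1513) = -0.235600 +0.002707 = -0.232893
|D^3_{2,1}|² = |d^3_{2,1}(β)|² = (-0.232893)² = 0.054239 (the z-rotation phases have unit modulus)

P=0.0542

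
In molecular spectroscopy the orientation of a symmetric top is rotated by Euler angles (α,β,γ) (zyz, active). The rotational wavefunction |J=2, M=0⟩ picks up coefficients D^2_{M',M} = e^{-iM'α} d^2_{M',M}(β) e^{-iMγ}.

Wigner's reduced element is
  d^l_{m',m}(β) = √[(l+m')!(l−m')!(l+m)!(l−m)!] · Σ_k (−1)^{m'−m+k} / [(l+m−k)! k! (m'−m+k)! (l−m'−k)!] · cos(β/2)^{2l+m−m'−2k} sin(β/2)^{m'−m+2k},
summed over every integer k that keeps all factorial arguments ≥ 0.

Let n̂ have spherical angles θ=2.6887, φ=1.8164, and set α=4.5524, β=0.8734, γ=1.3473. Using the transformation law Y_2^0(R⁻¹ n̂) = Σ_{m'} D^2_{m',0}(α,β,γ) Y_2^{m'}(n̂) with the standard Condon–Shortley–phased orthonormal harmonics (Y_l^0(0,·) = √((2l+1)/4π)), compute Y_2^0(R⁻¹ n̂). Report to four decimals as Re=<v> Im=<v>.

Need the full column D^2_{m',0} for m'=−2..2 at α=4.5524, β=0.8734, γ=1.3473.
cos(β/2)=0.906152, sin(β/2)=0.422951
d^2_{-2,0}: single k=2 term ⇒ +0.359798;  D = -0.341536+0.113173i
d^2_{-1,0}: k∈[1..2] ⇒ +0.770850 -0.167938 = +0.602912;  D = -0.096048-0.595212i
d^2_{0,0}: k∈[0..2] ⇒ +0.674225 -0.587548 +0.032001 = +0.118678;  D = +0.118678+0.000000i
d^2_{1,0}: k∈[0..1] ⇒ -0.770850 +0.167938 = -0.602912;  D = +0.096048-0.595212i
d^2_{2,0}: single k=0 term ⇒ +0.359798;  D = -0.341536-0.113173i
Y_2^{m'}(θ=2.6887,φ=1.8164) and Σ D·Y over m':
  (-0.3415+0.1132i)·(-0.0652+0.0349i)  (-0.0960-0.5952i)·(+0.0739+0.2948i)  (+0.1187+0.0000i)·(+0.4496+0.0000i)  (+0.0960-0.5952i)·(-0.0739+0.2948i)  (-0.3415-0.1132i)·(-0.0652-0.0349i)
Y_2^0(R⁻¹ n̂) = +0.426799+0.000000i

Re=0.4268 Im=0.0000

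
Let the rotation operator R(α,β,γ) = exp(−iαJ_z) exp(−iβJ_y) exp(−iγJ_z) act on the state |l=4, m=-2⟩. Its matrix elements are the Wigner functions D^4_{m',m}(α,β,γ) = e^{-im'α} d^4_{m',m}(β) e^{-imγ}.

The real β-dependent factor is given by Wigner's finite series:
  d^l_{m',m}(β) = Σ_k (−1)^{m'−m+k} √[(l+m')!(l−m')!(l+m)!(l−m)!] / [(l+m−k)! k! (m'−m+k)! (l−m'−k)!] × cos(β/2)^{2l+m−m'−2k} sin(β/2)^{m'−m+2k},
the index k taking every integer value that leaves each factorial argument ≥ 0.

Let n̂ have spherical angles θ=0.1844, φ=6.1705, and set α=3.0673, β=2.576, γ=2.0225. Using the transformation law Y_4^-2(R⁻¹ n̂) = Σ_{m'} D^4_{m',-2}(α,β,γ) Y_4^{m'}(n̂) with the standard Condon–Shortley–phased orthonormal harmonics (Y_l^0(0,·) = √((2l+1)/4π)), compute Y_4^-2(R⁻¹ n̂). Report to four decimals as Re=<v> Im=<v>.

Need the full column D^4_{m',-2} for m'=−4..4 at α=3.0673, β=2.576, γ=2.0225.
cos(β/2)=0.279042, sin(β/2)=0.960279
d^4_{-4,-2}: single k=2 term ⇒ +0.002304;  D = -0.001893-0.001312i
d^4_{-3,-2}: k∈[1..2] ⇒ +0.000473 -0.016816 = -0.016343;  D = -0.012702-0.010283i
d^4_{-2,-2}: k∈[0..2] ⇒ +0.000037 -0.005224 +0.077332 = +0.072145;  D = -0.052550-0.049431i
d^4_{-1,-2}: k∈[0..2] ⇒ -0.000537 +0.031779 -0.250906 = -0.219663;  D = -0.148389-0.161965i
d^4_{0,-2}: k∈[0..2] ⇒ +0.004130 -0.130424 +0.579222 = +0.452927;  D = -0.280334-0.355747i
d^4_{1,-2}: k∈[0..2] ⇒ -0.021186 +0.376359 -0.891431 = -0.536258;  D = -0.299731-0.444673i
d^4_{2,-2}: k∈[0..2] ⇒ +0.077332 -0.732664 +0.723068 = +0.067736;  D = -0.033586-0.058823i
d^4_{3,-2}: k∈[0..1] ⇒ -0.199150 +0.786168 = +0.587018;  D = +0.252427+0.529972i
d^4_{4,-2}: single k=0 term ⇒ +0.323074;  D = -0.116894-0.301186i
Y_4^{m'}(θ=0.1844,φ=6.1705) and Σ D·Y over m':
  (-0.0019-0.0013i)·(+0.0005+0.0002i)  (-0.0127-0.0103i)·(+0.0072+0.0025i)  (-0.0525-0.0494i)·(+0.0632+0.0145i)  (-0.1484-0.1620i)·(+0.3190+0.0361i)  (-0.2803-0.3557i)·(+0.7082+0.0000i)  (-0.2997-0.4447i)·(-0.3190+0.0361i)  (-0.0336-0.0588i)·(+0.0632-0.0145i)  (+0.2524+0.5300i)·(-0.0072+0.0025i)  (-0.1169-0.3012i)·(+0.0005-0.0002i)
Y_4^-2(R⁻¹ n̂) = -0.137263-0.188429i

Re=-0.1373 Im=-0.1884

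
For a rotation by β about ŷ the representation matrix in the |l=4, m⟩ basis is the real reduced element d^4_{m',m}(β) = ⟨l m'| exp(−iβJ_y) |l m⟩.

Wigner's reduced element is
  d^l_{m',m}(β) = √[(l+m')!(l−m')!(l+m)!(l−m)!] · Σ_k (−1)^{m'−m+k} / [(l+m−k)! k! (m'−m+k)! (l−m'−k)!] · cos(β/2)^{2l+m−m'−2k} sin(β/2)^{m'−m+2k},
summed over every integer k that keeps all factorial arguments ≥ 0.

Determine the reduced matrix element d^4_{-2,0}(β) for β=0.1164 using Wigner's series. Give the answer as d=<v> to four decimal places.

d^4_{-2,0}(β=0.1164) via Wigner's sum:
c=cos(0.1164/2)=0.998307, s=sin(0.1164/2)=0.058167; N=√[2·720·24·24]=910.735966
k: max(0,(0)−(-2))=2 … min(4+(0),4−(-2))=4
  k=2: (−1)^0·910.7360/(96)·0.9983^6·0.0582^2 = +0.031773
  k=3: (−1)^1·910.7360/(36)·0.9983^4·0.0582^4 = -0.000288
  k=4: (−1)^2·910.7360/(96)·0.9983^2·0.0582^6 = +0.000000
d^4_{-2,0}(0.1164) = +0.031773 -0.000288 +0.000000 = +0.031486

d=0.0315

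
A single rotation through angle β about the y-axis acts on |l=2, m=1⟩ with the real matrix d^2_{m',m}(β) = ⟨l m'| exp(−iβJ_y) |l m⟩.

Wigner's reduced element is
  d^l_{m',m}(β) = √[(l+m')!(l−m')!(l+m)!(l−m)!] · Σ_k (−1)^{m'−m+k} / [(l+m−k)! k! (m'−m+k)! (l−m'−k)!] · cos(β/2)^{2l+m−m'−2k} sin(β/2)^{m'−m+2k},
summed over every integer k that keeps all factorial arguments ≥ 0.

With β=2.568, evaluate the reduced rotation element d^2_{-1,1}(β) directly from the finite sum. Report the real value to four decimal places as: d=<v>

d^2_{-1,1}(β=2.568) via Wigner's sum:
With c≡cos(β/2)=0.282881 and s≡sin(β/2)=0.959155, N=[1·6·6·1]^{1/2}=6.000000
The bounds max(0,m−m')=2 and min(l+m,l−m')=3 give 2 terms
  k=2: (−1)^0·6.0000/(2)·0.2829^2·0.9592^2 = +0.220854
  k=3: (−1)^1·6.0000/(6)·0.2829^0·0.9592^4 = -0.846360
d^2_{-1,1}(2.568) = +0.220854 -0.846360 = -0.625506

d=-0.6255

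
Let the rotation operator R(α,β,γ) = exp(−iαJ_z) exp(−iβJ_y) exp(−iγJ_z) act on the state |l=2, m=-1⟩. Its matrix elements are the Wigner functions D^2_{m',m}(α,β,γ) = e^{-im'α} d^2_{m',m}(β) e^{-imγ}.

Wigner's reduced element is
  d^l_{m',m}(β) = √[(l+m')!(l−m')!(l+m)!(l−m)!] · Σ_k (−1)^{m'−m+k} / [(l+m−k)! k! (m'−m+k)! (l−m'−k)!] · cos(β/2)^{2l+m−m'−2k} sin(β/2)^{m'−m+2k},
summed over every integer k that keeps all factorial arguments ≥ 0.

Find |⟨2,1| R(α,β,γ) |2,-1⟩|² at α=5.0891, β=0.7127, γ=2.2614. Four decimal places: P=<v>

Split into d^2_{1,-1}(β=0.7127) × two z-phases.
c=cos(0.7127/2)=0.937176, s=sin(0.7127/2)=0.348856; N=√[6·1·1·6]=6.000000
k∈{0,1} keeps every argument non-negative
  k=0: (−1)^2·6.0000/(2)·0.9372^2·0.3489^2 = +0.320668
  k=1: (−1)^3·6.0000/(6)·0.9372^0·0.3489^4 = -0.014811
d^2_{1,-1}(0.7127) = +0.320668 -0.014811 = +0.305857
|D^2_{1,-1}|² = |d^2_{1,-1}(β)|² = (+0.305857)² = 0.093549 (the z-rotation phases have unit modulus)

P=0.0935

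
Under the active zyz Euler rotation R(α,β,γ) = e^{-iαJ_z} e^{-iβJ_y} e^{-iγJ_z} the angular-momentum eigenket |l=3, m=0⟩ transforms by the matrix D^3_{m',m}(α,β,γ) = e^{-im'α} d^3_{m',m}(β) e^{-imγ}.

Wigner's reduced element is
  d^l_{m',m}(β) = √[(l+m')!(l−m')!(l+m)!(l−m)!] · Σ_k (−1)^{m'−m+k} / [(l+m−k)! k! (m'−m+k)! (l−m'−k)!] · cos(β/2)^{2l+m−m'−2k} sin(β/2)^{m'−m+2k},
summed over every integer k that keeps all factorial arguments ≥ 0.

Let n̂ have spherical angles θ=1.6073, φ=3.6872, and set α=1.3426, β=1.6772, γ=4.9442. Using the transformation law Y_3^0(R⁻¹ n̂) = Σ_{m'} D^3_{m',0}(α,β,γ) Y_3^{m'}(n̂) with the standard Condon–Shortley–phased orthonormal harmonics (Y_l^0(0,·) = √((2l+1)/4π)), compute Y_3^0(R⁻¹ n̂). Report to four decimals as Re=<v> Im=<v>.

Need the full column D^3_{m',0} for m'=−3..3 at α=1.3426, β=1.6772, γ=4.9442.
cos(β/2)=0.668505, sin(β/2)=0.743708
d^3_{-3,0}: single k=3 term ⇒ +0.549586;  D = -0.347533-0.425753i
d^3_{-2,0}: k∈[2..3] ⇒ +0.605039 -0.748823 = -0.143784;  D = +0.129068-0.063368i
d^3_{-1,0}: k∈[1..3] ⇒ +0.343966 -1.277122 +0.526874 = -0.406282;  D = -0.091910-0.395750i
d^3_{0,0}: k∈[0..3] ⇒ +0.089254 -0.994180 +1.230442 -0.169206 = +0.156310;  D = +0.156310+0.000000i
d^3_{1,0}: k∈[0..2] ⇒ -0.343966 +1.277122 -0.526874 = +0.406282;  D = +0.091910-0.395750i
d^3_{2,0}: k∈[0..1] ⇒ +0.605039 -0.748823 = -0.143784;  D = +0.129068+0.063368i
d^3_{3,0}: single k=0 term ⇒ -0.549586;  D = +0.347533-0.425753i
Y_3^{m'}(θ=1.6073,φ=3.6872) and Σ D·Y over m':
  (-0.3475-0.4258i)·(+0.0275+0.4155i)  (+0.1291-0.0634i)·(-0.0172+0.0330i)  (-0.0919-0.3957i)·(+0.2742-0.1665i)  (+0.1563+0.0000i)·(+0.0408+0.0000i)  (+0.0919-0.3957i)·(-0.2742-0.1665i)  (+0.1291+0.0634i)·(-0.0172-0.0330i)  (+0.3475-0.4258i)·(-0.0275+0.4155i)
Y_3^0(R⁻¹ n̂) = +0.158635+0.000000i

Re=0.1586 Im=0.0000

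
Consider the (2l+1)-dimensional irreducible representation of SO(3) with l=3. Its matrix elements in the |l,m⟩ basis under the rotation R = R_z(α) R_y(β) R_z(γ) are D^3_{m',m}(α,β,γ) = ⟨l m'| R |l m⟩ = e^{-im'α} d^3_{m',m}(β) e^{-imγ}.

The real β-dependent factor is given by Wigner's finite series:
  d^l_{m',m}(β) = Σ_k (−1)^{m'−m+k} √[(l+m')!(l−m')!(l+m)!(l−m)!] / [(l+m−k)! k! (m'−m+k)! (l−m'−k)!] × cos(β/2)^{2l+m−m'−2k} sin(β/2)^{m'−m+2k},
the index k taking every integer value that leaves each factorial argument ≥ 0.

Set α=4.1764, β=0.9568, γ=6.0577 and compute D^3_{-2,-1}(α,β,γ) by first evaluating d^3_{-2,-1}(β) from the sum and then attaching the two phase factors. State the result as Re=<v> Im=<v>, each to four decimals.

Re=-0.1001 Im=0.3572

D^3_{-2,-1}(4.1764,0.9568,6.0577) = e^{-i·-2·4.1764}·d^3_{-2,-1}(0.9568)·e^{-i·-1·6.0577}. Compute d first:
Half-angle: c=0.887733, s=0.460359. N=√(1·120·2·24)=75.894664
The bounds max(0,m−m')=1 and min(l+m,l−m')=2 give 2 terms
  k=1: (−1)^0·75.8947/(24)·0.8877^5·0.4604^1 = +0.802616
  k=2: (−1)^1·75.8947/(12)·0.8877^3·0.4604^3 = -0.431686
d^3_{-2,-1}(0.9568) = +0.802616 -0.431686 = +0.370931
Phases: e^{-i·(-2)·4.1764}=-0.478388+0.878148i, e^{-i·(-1)·6.0577}=+0.974686-0.223579i ⇒ D=-0.100130+0.357160i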